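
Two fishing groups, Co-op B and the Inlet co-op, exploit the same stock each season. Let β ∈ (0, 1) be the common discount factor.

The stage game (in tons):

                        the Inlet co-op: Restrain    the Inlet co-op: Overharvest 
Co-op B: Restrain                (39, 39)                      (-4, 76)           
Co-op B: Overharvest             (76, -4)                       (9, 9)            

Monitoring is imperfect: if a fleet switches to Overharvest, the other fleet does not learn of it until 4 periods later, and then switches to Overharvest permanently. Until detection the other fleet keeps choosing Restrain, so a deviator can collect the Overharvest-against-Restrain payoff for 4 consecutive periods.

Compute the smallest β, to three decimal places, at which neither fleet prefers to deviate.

A deviator earns 76 for 4 periods, then 9 forever; cooperating earns 39 forever. Multiplying the IC by (1−β):
39 ≥ 76(1−β^4) + 9β^4, so 67·β^4 ≥ 37 and β^4 ≥ 37/67.
β ≥ (37/67)^(1/4) ≈ 0.862.

0.862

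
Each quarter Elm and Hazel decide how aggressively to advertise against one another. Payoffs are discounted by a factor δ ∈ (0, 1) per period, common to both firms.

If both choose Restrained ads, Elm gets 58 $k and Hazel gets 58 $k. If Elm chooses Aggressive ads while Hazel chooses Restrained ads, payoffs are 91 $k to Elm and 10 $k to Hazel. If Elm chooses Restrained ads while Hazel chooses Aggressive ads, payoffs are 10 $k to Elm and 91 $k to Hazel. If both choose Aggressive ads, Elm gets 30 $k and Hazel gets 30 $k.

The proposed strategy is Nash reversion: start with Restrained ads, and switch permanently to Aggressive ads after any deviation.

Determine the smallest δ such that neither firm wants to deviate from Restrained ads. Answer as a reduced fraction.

33/61

58/(1−δ) ≥ 91 + 30δ/(1−δ)
58 ≥ 91 − 61δ
δ ≥ 33/61.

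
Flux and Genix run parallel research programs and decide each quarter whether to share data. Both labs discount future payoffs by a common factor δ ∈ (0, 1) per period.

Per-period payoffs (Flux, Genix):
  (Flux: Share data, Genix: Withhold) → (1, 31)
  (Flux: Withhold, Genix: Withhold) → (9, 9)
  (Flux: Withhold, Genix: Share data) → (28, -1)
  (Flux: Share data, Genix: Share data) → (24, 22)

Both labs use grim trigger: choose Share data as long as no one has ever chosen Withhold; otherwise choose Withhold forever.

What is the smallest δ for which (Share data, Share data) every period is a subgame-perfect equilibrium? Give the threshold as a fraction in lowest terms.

For Flux: deviation gain 28−24 = 4, per-period punishment loss 24−9 = 15. IC gives δ ≥ 4/19.
For Genix: gain 9, loss 13 per period, so δ ≥ 9/22.
The tighter constraint is Genix's, so cooperation needs δ ≥ 9/22.

9/22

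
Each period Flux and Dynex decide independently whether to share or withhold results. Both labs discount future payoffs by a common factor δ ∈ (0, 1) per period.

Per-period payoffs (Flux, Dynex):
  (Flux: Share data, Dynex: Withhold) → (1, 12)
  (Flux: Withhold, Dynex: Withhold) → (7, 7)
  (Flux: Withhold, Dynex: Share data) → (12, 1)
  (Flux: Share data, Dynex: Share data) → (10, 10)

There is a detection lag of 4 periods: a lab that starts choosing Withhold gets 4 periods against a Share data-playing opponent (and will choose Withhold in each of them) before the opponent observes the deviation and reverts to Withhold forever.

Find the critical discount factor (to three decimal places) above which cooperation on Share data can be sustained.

0.795

The best deviation is to choose Withhold for all 4 undetected periods, earning 12 each, then 7 forever once detected.
Deviation value: 12(1−δ^4)/(1−δ) + 7δ^4/(1−δ); cooperation value: 10/(1−δ).
IC: 10 ≥ 12(1−δ^4) + 7δ^4 = 12 − 5δ^4.
So δ^4 ≥ 2/5, giving δ ≥ (2/5)^(1/4) ≈ 0.795.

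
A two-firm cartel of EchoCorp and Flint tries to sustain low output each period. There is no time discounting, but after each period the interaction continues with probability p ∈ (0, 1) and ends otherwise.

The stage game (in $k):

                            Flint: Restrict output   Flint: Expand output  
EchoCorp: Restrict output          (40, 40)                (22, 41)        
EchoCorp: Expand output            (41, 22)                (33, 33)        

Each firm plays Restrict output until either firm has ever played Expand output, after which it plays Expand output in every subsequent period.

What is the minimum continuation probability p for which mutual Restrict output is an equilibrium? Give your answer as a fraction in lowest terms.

1/8

Expected cooperation value is 40 + p·40 + p²·40 + … = 40/(1−p); deviation gives 41 + p·33/(1−p).
40 ≥ 41(1−p) + 33p ⇒ 8p ≥ 1 ⇒ p ≥ 1/8.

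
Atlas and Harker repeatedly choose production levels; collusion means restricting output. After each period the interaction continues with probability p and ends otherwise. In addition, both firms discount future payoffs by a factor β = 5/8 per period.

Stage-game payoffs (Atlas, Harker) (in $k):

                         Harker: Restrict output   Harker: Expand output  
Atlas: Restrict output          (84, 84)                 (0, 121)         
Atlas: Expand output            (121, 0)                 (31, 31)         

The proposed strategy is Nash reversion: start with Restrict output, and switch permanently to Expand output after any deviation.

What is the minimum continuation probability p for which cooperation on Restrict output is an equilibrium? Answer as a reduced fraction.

148/225

With continuation probability p and discount β, the effective per-period discount factor is βp.
Grim-trigger IC: βp ≥ (121−84)/(121−31) = 37/90.
So p ≥ (37/90)/(5/8) = 148/225.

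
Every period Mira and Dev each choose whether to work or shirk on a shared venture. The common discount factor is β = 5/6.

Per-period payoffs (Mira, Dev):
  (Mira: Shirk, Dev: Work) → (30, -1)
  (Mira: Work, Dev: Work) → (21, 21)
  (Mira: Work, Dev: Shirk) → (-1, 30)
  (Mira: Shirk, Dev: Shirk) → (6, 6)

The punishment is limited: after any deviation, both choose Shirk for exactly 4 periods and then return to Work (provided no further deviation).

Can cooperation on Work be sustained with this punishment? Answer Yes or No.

IC: β+…+β^4 ≥ (30−21)/(21−6) = 3/5.
At β = 5/6: partial sum = 2.5887 ≥ 0.6000. Cooperation sustainable.

Yes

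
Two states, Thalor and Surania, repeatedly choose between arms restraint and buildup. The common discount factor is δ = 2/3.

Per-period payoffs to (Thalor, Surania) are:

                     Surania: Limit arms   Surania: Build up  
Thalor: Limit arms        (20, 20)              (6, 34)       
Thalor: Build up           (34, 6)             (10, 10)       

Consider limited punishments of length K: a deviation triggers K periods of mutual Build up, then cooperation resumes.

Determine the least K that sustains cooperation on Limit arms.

IC: δ(1−δ^K)/(1−δ) ≥ (34−20)/(20−10) = 7/5.
With δ = 2/3: need 1 − δ^K ≥ 7/5·(1−2/3)/(2/3), i.e. δ^K ≤ 0.3000.
Since (2/3)^2 = 0.4444 and (2/3)^3 = 0.2963, the smallest such K is 3.

3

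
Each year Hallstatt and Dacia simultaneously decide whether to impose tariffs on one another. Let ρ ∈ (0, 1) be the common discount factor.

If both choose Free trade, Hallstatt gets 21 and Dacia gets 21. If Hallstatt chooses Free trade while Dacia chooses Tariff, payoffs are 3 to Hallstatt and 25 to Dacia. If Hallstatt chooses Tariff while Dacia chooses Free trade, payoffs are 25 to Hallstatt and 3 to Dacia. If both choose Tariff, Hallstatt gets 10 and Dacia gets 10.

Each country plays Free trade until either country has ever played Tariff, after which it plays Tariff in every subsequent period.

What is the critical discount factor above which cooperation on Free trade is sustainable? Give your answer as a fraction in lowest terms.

4/15

Under grim trigger the critical discount factor is (T−C)/(T−P) with T = 25, C = 21, P = 10.
ρ* = (25−21)/(25−10) = 4/15.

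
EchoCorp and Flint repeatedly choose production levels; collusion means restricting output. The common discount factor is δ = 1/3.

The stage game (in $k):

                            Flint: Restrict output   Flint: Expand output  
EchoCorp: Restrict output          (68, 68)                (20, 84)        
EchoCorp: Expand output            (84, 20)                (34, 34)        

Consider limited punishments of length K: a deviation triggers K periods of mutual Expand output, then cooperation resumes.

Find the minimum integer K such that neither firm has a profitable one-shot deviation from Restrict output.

No profitable deviation requires (68−34)(δ+…+δ^K) ≥ 84−68, i.e. δ+…+δ^K ≥ 8/17 ≈ 0.4706.
With δ = 1/3, the partial sums are K=1: 0.3333, K=2: 0.4444, K=3: 0.4815.
K = 3 is the first length at which the sum reaches 0.4706.

3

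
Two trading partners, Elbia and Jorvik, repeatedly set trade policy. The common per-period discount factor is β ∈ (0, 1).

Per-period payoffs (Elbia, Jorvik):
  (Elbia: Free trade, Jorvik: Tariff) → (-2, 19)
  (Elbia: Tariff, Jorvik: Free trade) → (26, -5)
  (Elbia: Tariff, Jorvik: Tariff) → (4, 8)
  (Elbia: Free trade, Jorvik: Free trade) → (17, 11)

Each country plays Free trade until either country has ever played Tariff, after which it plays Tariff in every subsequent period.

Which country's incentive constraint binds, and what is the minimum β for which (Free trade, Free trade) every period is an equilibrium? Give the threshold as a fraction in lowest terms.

Jorvik; β ≥ 8/11

Elbia's threshold: (26−17)/(26−4) = 9/22.
Jorvik's threshold: (19−11)/(19−8) = 8/11.
9/22 < 8/11, so Jorvik binds and β* = 8/11.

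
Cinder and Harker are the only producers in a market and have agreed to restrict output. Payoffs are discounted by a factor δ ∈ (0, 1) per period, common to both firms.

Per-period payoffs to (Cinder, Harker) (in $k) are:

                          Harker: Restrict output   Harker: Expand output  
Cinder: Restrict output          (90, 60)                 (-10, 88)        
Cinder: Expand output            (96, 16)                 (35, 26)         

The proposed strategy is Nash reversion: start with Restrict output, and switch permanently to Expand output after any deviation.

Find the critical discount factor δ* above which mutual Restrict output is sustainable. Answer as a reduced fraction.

14/31

Cinder: cooperation gives 90 each period; deviation gives 96 once then 35 forever.
  90/(1−δ) ≥ 96 + 35δ/(1−δ) ⇒ δ ≥ 6/61.
Harker: cooperation gives 60 each period; deviation gives 88 once then 26 forever.
  δ ≥ 28/62 = 14/31.
Both must hold, so the binding constraint is Harker's: δ ≥ 14/31.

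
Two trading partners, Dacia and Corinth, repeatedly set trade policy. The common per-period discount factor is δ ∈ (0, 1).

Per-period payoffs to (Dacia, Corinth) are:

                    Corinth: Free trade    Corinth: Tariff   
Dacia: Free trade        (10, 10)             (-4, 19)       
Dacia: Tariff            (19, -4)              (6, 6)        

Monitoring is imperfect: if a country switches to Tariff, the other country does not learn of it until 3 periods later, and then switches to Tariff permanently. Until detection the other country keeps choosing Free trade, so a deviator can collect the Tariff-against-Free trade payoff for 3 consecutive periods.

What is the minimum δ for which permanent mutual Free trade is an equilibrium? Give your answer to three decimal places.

A deviator earns 19 for 3 periods, then 6 forever; cooperating earns 10 forever. Multiplying the IC by (1−δ):
10 ≥ 19(1−δ^3) + 6δ^3, so 13·δ^3 ≥ 9 and δ^3 ≥ 9/13.
δ ≥ (9/13)^(1/3) ≈ 0.885.

0.885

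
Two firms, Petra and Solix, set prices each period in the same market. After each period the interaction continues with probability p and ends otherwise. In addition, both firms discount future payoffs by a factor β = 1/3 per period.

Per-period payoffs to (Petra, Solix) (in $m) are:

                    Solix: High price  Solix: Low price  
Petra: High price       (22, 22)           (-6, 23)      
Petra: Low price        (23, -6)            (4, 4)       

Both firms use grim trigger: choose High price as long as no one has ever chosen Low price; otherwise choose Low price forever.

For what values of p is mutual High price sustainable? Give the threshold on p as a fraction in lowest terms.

3/19

With continuation probability p and discount β, the effective per-period discount factor is βp.
Grim-trigger IC: βp ≥ (23−22)/(23−4) = 1/19.
So p ≥ (1/19)/(1/3) = 3/19.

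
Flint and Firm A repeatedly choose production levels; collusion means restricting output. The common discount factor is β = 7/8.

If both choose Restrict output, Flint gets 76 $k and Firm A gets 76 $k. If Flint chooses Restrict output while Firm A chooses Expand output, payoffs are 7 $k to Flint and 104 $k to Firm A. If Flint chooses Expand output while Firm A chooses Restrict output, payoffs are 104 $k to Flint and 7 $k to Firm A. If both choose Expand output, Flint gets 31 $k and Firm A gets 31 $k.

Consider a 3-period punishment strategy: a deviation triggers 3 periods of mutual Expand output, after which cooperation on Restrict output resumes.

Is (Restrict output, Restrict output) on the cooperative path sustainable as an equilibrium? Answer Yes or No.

Yes

Comparing payoff streams over the 4 periods until play realigns: cooperate → 76(1+β+…+β^3); deviate → 104 + 31(β+…+β^3).
Cooperation is sustained iff (76−31)(β+…+β^3) ≥ 104−76.
β+…+β^3 = 7/8·(1−(7/8)^3)/(1−7/8) = 2.3105, and (104−76)/(76−31) = 0.6222.
2.3105 ≥ 0.6222, so cooperation is sustainable.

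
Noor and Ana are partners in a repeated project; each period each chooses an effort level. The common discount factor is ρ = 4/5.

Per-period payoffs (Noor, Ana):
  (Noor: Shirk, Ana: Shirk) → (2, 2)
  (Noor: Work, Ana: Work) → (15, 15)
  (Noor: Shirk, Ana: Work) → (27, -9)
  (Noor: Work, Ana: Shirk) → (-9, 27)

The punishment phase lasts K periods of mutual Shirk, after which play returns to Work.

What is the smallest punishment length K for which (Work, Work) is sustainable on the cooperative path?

2

Need Σ_{k=1}^{K} ρ^k ≥ (27−15)/(15−2) = 0.9231 at ρ = 4/5.
At K = 1 the sum is 0.8000 < 0.9231; at K = 2 it is 1.4400 ≥ 0.9231.
So the minimum punishment length is K = 2.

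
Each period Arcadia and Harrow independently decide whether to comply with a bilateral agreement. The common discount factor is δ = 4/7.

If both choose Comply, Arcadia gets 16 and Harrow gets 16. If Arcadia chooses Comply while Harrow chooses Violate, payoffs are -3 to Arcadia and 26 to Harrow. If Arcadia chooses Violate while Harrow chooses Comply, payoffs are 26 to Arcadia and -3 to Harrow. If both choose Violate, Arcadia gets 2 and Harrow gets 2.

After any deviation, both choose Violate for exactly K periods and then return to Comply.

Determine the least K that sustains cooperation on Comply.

No profitable deviation requires (16−2)(δ+…+δ^K) ≥ 26−16, i.e. δ+…+δ^K ≥ 5/7 ≈ 0.7143.
With δ = 4/7, the partial sums are K=1: 0.5714, K=2: 0.8980.
K = 2 is the first length at which the sum reaches 0.7143.

2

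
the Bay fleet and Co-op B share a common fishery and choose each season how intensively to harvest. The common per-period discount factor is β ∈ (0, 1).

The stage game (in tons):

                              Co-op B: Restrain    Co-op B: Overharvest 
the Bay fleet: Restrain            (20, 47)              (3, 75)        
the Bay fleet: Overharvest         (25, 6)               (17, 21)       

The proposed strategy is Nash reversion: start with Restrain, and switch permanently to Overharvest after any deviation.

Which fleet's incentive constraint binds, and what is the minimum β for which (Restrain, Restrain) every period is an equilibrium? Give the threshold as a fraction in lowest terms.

the Bay fleet; β ≥ 5/8

the Bay fleet: cooperation gives 20 each period; deviation gives 25 once then 17 forever.
  20/(1−β) ≥ 25 + 17β/(1−β) ⇒ β ≥ 5/8.
Co-op B: cooperation gives 47 each period; deviation gives 75 once then 21 forever.
  β ≥ 28/54 = 14/27.
Both must hold, so the binding constraint is the Bay fleet's: β ≥ 5/8.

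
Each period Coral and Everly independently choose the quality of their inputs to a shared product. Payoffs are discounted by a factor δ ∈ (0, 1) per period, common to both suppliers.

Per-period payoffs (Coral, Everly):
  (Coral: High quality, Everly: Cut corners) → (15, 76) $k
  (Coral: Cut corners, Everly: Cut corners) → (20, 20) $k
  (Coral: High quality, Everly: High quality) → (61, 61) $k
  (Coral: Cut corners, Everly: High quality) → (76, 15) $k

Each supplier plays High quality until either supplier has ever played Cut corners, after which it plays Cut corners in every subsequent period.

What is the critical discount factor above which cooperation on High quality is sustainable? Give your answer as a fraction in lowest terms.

Under grim trigger the critical discount factor is (T−C)/(T−P) with T = 76, C = 61, P = 20.
δ* = (76−61)/(76−20) = 15/56.

15/56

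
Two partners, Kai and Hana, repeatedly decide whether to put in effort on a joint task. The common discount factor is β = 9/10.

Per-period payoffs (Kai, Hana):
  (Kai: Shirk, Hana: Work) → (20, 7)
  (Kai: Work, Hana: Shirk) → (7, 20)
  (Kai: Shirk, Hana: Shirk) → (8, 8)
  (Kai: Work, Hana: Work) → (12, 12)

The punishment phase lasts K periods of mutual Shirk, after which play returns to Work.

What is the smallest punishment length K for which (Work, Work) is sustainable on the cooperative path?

3

No profitable deviation requires (12−8)(β+…+β^K) ≥ 20−12, i.e. β+…+β^K ≥ 2 ≈ 2.0000.
With β = 9/10, the partial sums are K=1: 0.9000, K=2: 1.7100, K=3: 2.4390.
K = 3 is the first length at which the sum reaches 2.0000.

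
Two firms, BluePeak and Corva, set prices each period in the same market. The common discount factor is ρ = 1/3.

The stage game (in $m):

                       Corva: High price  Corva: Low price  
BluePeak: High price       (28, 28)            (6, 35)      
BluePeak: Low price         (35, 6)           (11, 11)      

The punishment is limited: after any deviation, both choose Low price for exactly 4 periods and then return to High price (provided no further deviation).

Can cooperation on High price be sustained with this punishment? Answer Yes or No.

Yes

Comparing payoff streams over the 5 periods until play realigns: cooperate → 28(1+ρ+…+ρ^4); deviate → 35 + 11(ρ+…+ρ^4).
Cooperation is sustained iff (28−11)(ρ+…+ρ^4) ≥ 35−28.
ρ+…+ρ^4 = 1/3·(1−(1/3)^4)/(1−1/3) = 0.4938, and (35−28)/(28−11) = 0.4118.
0.4938 ≥ 0.4118, so cooperation is sustainable.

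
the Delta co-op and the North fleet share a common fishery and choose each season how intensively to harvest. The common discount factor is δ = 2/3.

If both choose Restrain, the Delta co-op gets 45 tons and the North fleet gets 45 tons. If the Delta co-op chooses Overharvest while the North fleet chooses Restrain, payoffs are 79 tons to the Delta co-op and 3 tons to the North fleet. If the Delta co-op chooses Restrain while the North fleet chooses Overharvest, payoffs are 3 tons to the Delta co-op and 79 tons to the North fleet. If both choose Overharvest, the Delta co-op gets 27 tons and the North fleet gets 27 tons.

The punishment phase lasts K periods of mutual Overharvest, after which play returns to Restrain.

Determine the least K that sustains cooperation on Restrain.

Need Σ_{k=1}^{K} δ^k ≥ (79−45)/(45−27) = 1.8889 at δ = 2/3.
At K = 7 the sum is 1.8829 < 1.8889; at K = 8 it is 1.9220 ≥ 1.8889.
So the minimum punishment length is K = 8.

8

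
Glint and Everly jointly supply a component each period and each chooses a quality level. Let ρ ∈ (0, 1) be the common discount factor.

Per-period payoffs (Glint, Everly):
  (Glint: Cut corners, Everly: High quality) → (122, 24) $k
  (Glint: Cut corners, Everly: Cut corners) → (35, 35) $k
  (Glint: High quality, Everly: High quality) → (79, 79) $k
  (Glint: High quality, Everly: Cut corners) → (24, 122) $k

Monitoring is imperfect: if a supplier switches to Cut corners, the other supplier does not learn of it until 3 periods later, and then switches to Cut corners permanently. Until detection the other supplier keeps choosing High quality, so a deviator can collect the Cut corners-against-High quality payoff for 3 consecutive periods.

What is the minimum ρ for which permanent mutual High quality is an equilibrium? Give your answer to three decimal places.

Deviating for the 3 undetected periods gains 122−79 = 43 per period over cooperation, then loses 79−35 = 44 per period forever once punishment starts.
Gain: 43(1 + ρ + … + ρ^2); loss: 44·ρ^3/(1−ρ).
No profitable deviation ⇔ 43(1−ρ^3) ≤ 44·ρ^3, i.e. ρ^3 ≥ 43/(43+44) = 43/87.
Hence ρ ≥ (43/87)^(1/3) ≈ 0.791.

0.791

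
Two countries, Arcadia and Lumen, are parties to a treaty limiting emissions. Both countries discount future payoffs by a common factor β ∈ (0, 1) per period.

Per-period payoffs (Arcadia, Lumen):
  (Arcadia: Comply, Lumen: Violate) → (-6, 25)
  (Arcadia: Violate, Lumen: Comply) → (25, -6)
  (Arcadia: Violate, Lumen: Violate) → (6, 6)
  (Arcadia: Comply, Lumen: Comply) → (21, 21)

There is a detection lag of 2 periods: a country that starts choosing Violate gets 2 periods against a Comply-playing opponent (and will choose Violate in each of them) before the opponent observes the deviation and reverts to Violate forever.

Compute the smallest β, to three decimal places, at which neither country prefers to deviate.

The best deviation is to choose Violate for all 2 undetected periods, earning 25 each, then 6 forever once detected.
Deviation value: 25(1−β^2)/(1−β) + 6β^2/(1−β); cooperation value: 21/(1−β).
IC: 21 ≥ 25(1−β^2) + 6β^2 = 25 − 19β^2.
So β^2 ≥ 4/19, giving β ≥ (4/19)^(1/2) ≈ 0.459.

0.459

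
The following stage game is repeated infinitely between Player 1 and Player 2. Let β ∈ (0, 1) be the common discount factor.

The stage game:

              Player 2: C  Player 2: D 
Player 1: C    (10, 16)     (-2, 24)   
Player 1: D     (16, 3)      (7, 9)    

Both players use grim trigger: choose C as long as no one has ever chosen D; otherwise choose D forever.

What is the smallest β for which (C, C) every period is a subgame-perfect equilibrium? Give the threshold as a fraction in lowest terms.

2/3

Player 1's threshold: (16−10)/(16−7) = 2/3.
Player 2's threshold: (24−16)/(24−9) = 8/15.
2/3 > 8/15, so Player 1 binds and β* = 2/3.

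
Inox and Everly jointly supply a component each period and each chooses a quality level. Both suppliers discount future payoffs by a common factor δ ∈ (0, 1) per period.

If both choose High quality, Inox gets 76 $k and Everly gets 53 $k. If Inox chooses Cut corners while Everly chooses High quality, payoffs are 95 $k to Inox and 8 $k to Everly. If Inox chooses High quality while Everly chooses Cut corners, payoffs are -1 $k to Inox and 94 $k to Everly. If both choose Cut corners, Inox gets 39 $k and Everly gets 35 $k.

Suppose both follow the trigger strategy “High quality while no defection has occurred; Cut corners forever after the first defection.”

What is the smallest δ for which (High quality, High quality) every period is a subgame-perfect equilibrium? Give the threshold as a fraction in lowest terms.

41/59

For Inox: deviation gain 95−76 = 19, per-period punishment loss 76−39 = 37. IC gives δ ≥ 19/56.
For Everly: gain 41, loss 18 per period, so δ ≥ 41/59.
The tighter constraint is Everly's, so cooperation needs δ ≥ 41/59.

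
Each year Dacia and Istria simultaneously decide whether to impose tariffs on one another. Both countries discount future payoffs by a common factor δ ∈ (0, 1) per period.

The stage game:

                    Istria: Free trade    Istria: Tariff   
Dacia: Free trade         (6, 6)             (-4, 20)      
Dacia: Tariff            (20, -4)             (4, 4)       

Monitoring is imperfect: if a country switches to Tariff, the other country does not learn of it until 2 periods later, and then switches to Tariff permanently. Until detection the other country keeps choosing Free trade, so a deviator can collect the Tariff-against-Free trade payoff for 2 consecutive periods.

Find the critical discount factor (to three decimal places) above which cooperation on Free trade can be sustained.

A deviator earns 20 for 2 periods, then 4 forever; cooperating earns 6 forever. Multiplying the IC by (1−δ):
6 ≥ 20(1−δ^2) + 4δ^2, so 16·δ^2 ≥ 14 and δ^2 ≥ 7/8.
δ ≥ (7/8)^(1/2) ≈ 0.935.

0.935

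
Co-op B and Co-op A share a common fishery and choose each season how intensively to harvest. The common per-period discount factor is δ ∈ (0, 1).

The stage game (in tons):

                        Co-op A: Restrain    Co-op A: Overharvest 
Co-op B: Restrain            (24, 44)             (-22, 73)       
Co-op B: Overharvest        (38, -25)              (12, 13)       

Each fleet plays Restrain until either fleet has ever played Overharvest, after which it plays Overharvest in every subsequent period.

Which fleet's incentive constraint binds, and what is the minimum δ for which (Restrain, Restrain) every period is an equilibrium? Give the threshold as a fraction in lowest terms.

Co-op B; δ ≥ 7/13

Co-op B's threshold: (38−24)/(38−12) = 7/13.
Co-op A's threshold: (73−44)/(73−13) = 29/60.
7/13 > 29/60, so Co-op B binds and δ* = 7/13.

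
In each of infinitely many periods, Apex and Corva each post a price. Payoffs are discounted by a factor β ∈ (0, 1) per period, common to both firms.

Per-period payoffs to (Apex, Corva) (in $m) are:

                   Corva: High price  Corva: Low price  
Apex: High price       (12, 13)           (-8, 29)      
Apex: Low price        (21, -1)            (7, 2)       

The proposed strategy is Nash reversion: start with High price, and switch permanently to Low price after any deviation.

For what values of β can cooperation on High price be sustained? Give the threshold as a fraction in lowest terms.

9/14

Apex: cooperation gives 12 each period; deviation gives 21 once then 7 forever.
  12/(1−β) ≥ 21 + 7β/(1−β) ⇒ β ≥ 9/14.
Corva: cooperation gives 13 each period; deviation gives 29 once then 2 forever.
  β ≥ 16/27.
Both must hold, so the binding constraint is Apex's: β ≥ 9/14.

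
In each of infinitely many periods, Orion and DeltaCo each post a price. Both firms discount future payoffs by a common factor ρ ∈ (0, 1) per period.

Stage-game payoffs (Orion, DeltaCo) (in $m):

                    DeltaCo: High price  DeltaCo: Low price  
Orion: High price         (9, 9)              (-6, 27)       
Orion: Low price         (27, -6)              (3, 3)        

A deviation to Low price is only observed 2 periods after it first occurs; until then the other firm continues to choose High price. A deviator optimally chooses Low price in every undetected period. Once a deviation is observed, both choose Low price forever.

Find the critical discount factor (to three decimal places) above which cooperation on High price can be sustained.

The best deviation is to choose Low price for all 2 undetected periods, earning 27 each, then 3 forever once detected.
Deviation value: 27(1−ρ^2)/(1−ρ) + 3ρ^2/(1−ρ); cooperation value: 9/(1−ρ).
IC: 9 ≥ 27(1−ρ^2) + 3ρ^2 = 27 − 24ρ^2.
So ρ^2 ≥ 18/24 = 3/4, giving ρ ≥ (3/4)^(1/2) ≈ 0.866.

0.866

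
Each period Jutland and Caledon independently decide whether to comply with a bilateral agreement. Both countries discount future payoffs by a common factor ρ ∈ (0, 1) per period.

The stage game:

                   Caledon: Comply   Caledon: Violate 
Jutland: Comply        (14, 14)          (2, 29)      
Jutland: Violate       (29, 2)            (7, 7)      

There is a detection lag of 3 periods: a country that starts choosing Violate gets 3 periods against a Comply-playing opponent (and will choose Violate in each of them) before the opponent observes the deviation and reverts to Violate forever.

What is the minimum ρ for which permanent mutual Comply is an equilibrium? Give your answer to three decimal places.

0.880

Deviating for the 3 undetected periods gains 29−14 = 15 per period over cooperation, then loses 14−7 = 7 per period forever once punishment starts.
Gain: 15(1 + ρ + … + ρ^2); loss: 7·ρ^3/(1−ρ).
No profitable deviation ⇔ 15(1−ρ^3) ≤ 7·ρ^3, i.e. ρ^3 ≥ 15/(15+7) = 15/22.
Hence ρ ≥ (15/22)^(1/3) ≈ 0.880.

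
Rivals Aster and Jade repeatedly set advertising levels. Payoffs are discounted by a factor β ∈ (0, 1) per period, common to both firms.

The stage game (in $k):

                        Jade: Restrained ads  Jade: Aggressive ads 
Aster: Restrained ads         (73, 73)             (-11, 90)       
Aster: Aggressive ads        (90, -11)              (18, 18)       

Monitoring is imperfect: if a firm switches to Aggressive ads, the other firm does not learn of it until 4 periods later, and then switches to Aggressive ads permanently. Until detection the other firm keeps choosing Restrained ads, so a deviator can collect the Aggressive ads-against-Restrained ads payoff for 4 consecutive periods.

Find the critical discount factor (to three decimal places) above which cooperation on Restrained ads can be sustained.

The best deviation is to choose Aggressive ads for all 4 undetected periods, earning 90 each, then 18 forever once detected.
Deviation value: 90(1−β^4)/(1−β) + 18β^4/(1−β); cooperation value: 73/(1−β).
IC: 73 ≥ 90(1−β^4) + 18β^4 = 90 − 72β^4.
So β^4 ≥ 17/72, giving β ≥ (17/72)^(1/4) ≈ 0.697.

0.697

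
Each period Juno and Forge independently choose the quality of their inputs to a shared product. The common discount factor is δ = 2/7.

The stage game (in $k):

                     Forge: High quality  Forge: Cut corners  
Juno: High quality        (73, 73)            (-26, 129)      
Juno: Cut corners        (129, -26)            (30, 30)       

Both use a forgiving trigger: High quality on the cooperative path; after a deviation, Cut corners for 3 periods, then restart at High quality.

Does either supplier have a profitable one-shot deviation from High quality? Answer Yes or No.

Yes

Comparing payoff streams over the 4 periods until play realigns: cooperate → 73(1+δ+…+δ^3); deviate → 129 + 30(δ+…+δ^3).
Cooperation is sustained iff (73−30)(δ+…+δ^3) ≥ 129−73.
δ+…+δ^3 = 2/7·(1−(2/7)^3)/(1−2/7) = 0.3907, and (129−73)/(73−30) = 1.3023.
0.3907 < 1.3023, so cooperation is not sustainable.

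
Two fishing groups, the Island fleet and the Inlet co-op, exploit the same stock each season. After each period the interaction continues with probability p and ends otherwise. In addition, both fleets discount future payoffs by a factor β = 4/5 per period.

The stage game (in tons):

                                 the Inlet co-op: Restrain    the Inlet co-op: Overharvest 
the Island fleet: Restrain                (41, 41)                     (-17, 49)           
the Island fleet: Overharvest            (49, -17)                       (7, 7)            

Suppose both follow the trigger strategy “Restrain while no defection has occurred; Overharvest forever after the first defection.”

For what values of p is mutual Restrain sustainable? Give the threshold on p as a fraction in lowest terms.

Expected continuation weight on next period's payoff is β·p = 4/5·p, which plays the role of the discount factor.
Cooperation requires 4/5·p ≥ (49−41)/(49−7) = 4/21, hence p ≥ 5/21.

5/21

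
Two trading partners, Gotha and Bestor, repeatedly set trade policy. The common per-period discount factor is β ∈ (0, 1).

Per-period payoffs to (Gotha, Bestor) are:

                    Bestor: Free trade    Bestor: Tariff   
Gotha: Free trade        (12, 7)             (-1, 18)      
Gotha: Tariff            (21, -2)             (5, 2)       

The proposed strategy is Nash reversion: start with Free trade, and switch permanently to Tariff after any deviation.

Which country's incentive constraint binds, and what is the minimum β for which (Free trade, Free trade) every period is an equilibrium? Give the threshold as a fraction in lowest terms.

For Gotha: deviation gain 21−12 = 9, per-period punishment loss 12−5 = 7. IC gives β ≥ 9/16.
For Bestor: gain 11, loss 5 per period, so β ≥ 11/16.
The tighter constraint is Bestor's, so cooperation needs β ≥ 11/16.

Bestor; β ≥ 11/16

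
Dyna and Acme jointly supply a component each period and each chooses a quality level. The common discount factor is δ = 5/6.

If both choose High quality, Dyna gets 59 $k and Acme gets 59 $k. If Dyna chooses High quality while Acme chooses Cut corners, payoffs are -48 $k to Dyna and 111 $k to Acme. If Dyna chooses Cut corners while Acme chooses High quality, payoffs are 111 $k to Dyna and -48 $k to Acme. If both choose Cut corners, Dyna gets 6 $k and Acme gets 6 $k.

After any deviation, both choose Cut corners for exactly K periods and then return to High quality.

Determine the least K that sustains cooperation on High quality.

2

IC: δ(1−δ^K)/(1−δ) ≥ (111−59)/(59−6) = 52/53.
With δ = 5/6: need 1 − δ^K ≥ 52/53·(1−5/6)/(5/6), i.e. δ^K ≤ 0.8038.
Since (5/6)^1 = 0.8333 and (5/6)^2 = 0.6944, the smallest such K is 2.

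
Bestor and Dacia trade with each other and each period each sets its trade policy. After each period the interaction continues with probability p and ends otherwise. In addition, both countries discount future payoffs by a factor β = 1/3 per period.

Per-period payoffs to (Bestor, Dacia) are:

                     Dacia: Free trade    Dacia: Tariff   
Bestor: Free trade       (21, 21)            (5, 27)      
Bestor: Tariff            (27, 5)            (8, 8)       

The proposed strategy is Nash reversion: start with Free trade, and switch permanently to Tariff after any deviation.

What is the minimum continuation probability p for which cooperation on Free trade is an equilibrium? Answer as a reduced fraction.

With continuation probability p and discount β, the effective per-period discount factor is βp.
Grim-trigger IC: βp ≥ (27−21)/(27−8) = 6/19.
So p ≥ (6/19)/(1/3) = 18/19.

18/19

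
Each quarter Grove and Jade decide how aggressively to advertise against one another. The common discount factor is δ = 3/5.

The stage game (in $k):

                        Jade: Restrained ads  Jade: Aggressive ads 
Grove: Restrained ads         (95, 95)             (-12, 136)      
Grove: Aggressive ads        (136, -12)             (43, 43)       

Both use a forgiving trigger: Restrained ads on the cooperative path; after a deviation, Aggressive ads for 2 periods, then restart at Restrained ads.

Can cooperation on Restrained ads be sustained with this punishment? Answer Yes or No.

A one-shot deviation gives 136 now, then 43 for 2 periods, then back to 95.
Gain from deviating: (136−95) today; loss: (95−43) in each of the next 2 periods.
No-deviation condition: (95−43)(δ+…+δ^2) ≥ 136−95, i.e. δ+…+δ^2 ≥ 41/52.
At δ = 3/5: δ+…+δ^2 = 0.9600 ≥ 0.7885.
So cooperation is sustainable.

Yes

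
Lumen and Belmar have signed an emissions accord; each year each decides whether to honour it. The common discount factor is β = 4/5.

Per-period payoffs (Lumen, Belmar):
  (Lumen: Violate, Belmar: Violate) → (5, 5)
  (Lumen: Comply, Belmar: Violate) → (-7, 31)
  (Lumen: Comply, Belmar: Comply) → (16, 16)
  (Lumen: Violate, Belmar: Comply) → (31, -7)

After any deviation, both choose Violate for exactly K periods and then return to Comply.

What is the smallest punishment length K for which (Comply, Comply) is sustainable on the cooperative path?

IC: β(1−β^K)/(1−β) ≥ (31−16)/(16−5) = 15/11.
With β = 4/5: need 1 − β^K ≥ 15/11·(1−4/5)/(4/5), i.e. β^K ≤ 0.6591.
Since (4/5)^1 = 0.8000 and (4/5)^2 = 0.6400, the smallest such K is 2.

2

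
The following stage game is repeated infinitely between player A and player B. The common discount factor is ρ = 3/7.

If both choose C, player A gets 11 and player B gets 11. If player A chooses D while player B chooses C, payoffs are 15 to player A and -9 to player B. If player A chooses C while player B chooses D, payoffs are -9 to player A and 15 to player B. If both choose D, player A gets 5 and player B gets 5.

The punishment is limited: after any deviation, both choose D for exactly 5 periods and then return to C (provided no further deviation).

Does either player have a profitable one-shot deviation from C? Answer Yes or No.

No

Comparing payoff streams over the 6 periods until play realigns: cooperate → 11(1+ρ+…+ρ^5); deviate → 15 + 5(ρ+…+ρ^5).
Cooperation is sustained iff (11−5)(ρ+…+ρ^5) ≥ 15−11.
ρ+…+ρ^5 = 3/7·(1−(3/7)^5)/(1−3/7) = 0.7392, and (15−11)/(11−5) = 0.6667.
0.7392 ≥ 0.6667, so cooperation is sustainable.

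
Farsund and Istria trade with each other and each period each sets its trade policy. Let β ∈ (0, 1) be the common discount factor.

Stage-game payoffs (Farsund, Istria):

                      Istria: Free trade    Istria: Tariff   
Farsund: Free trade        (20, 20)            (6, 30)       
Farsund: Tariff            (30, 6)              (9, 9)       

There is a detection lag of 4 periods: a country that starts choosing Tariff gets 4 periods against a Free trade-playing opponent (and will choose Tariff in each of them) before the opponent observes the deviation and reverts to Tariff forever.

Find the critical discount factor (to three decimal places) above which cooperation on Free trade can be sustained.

Deviating for the 4 undetected periods gains 30−20 = 10 per period over cooperation, then loses 20−9 = 11 per period forever once punishment starts.
Gain: 10(1 + β + … + β^3); loss: 11·β^4/(1−β).
No profitable deviation ⇔ 10(1−β^4) ≤ 11·β^4, i.e. β^4 ≥ 10/(10+11) = 10/21.
Hence β ≥ (10/21)^(1/4) ≈ 0.831.

0.831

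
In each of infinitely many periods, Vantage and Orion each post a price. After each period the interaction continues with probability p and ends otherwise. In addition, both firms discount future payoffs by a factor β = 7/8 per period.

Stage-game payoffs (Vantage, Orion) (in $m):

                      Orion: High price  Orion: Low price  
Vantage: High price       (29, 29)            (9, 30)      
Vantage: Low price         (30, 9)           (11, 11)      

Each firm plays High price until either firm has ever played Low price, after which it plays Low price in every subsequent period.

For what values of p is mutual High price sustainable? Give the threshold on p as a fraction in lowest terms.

8/133

With continuation probability p and discount β, the effective per-period discount factor is βp.
Grim-trigger IC: βp ≥ (30−29)/(30−11) = 1/19.
So p ≥ (1/19)/(7/8) = 8/133.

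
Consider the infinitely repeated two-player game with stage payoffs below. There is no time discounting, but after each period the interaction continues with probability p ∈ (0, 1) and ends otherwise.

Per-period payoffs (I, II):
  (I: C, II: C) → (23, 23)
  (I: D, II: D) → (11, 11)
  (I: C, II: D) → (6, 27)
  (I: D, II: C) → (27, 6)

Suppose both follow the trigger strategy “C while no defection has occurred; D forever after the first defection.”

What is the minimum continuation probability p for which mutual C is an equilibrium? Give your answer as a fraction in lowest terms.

With no time discounting, the continuation probability p plays the role of the discount factor.
Grim-trigger IC: 23/(1−p) ≥ 27 + 11p/(1−p) ⇒ p ≥ (27−23)/(27−11) = 1/4.

1/4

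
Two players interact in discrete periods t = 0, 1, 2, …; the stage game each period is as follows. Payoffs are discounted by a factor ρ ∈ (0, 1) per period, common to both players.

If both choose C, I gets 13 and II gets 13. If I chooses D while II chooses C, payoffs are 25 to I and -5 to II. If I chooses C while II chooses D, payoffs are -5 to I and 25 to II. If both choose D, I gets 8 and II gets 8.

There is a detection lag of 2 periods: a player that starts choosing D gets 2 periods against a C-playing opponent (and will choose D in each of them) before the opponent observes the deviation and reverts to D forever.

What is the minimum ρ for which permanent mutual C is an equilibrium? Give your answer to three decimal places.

0.840

The best deviation is to choose D for all 2 undetected periods, earning 25 each, then 8 forever once detected.
Deviation value: 25(1−ρ^2)/(1−ρ) + 8ρ^2/(1−ρ); cooperation value: 13/(1−ρ).
IC: 13 ≥ 25(1−ρ^2) + 8ρ^2 = 25 − 17ρ^2.
So ρ^2 ≥ 12/17, giving ρ ≥ (12/17)^(1/2) ≈ 0.840.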